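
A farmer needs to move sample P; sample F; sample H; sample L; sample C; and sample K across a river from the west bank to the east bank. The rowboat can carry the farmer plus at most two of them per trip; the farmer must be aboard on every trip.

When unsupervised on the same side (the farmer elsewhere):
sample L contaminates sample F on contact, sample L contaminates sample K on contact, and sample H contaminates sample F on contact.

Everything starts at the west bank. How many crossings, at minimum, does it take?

5

Counting alone: the farmer can take at most 2 across per trip to the east bank, so moving all 6 needs at least 3 loaded trips out, with a return between consecutive ones — at least 5 crossings.
The plan below uses exactly 5 crossings, so it is optimal:
1. Farmer goes to the east bank with sample F and sample K.
2. Farmer goes back to the west bank alone.
3. Farmer goes to the east bank with sample C and sample P.
4. Farmer goes back to the west bank alone.
5. Farmer goes to the east bank with sample H and sample L.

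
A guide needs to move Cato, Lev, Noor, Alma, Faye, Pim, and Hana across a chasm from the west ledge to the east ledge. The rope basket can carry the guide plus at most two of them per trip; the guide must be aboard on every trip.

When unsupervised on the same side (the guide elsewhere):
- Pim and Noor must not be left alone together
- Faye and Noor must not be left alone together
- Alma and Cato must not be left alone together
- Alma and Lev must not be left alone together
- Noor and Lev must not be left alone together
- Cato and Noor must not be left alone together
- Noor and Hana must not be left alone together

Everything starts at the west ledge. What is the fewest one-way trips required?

9

Counting alone: the guide can take at most 2 across per trip to the east ledge, so moving all 7 needs at least 4 loaded trips out, with a return between consecutive ones — at least 7 crossings.
The safety rule pushes this higher. Following every safe sequence of crossings, the most of the 7 that can be at the east ledge as the rope basket arrives there on crossing 7 is 6 — never all 7.
So no plan with fewer than 9 crossings exists, and this one achieves 9:
1. Guide goes to the east ledge with Alma and Noor.  [the west ledge: Cato, Faye, Hana, Lev, Pim | the east ledge: Alma, Noor]
2. Guide goes back to the west ledge alone.  [the west ledge: Cato, Faye, Hana, Lev, Pim | the east ledge: Alma, Noor]
3. Guide goes to the east ledge with Cato and Lev.  [the west ledge: Faye, Hana, Pim | the east ledge: Alma, Cato, Lev, Noor]
4. Guide goes back to the west ledge with Alma and Noor.  [the west ledge: Alma, Faye, Hana, Noor, Pim | the east ledge: Cato, Lev]
5. Guide goes to the east ledge with Faye and Noor.  [the west ledge: Alma, Hana, Pim | the east ledge: Cato, Faye, Lev, Noor]
6. Guide goes back to the west ledge with Noor.  [the west ledge: Alma, Hana, Noor, Pim | the east ledge: Cato, Faye, Lev]
7. Guide goes to the east ledge with Hana and Pim.  [the west ledge: Alma, Noor | the east ledge: Cato, Faye, Hana, Lev, Pim]
8. Guide goes back to the west ledge alone.  [the west ledge: Alma, Noor | the east ledge: Cato, Faye, Hana, Lev, Pim]
9. Guide goes to the east ledge with Alma and Noor.  [the west ledge: — | the east ledge: Alma, Cato, Faye, Hana, Lev, Noor, Pim]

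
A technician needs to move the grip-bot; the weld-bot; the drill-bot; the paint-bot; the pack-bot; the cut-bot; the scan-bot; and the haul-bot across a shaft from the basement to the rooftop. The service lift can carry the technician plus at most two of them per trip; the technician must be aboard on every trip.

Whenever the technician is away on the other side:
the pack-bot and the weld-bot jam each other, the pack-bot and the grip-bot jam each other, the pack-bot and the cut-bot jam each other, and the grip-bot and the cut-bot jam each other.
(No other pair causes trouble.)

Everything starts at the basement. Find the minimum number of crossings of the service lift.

Counting alone: the technician can take at most 2 across per trip to the rooftop, so moving all 8 needs at least 4 loaded trips out, with a return between consecutive ones — at least 7 crossings.
The safety rule pushes this higher. Following every safe sequence of crossings, the most of the 8 that can be at the rooftop as the service lift arrives there on crossings 7, 9, 11 is 5, 6, 7 respectively — never all 8.
So no plan with fewer than 13 crossings exists, and this one achieves 13:
1. Technician goes to the rooftop with the grip-bot and the pack-bot.  [the basement: the cut-bot, the drill-bot, the haul-bot, the paint-bot, the scan-bot, the weld-bot | the rooftop: the grip-bot, the pack-bot]
2. Technician goes back to the basement with the grip-bot.  [the basement: the cut-bot, the drill-bot, the grip-bot, the haul-bot, the paint-bot, the scan-bot, the weld-bot | the rooftop: the pack-bot]
3. Technician goes to the rooftop with the grip-bot and the weld-bot.  [the basement: the cut-bot, the drill-bot, the haul-bot, the paint-bot, the scan-bot | the rooftop: the grip-bot, the pack-bot, the weld-bot]
4. Technician goes back to the basement with the pack-bot.  [the basement: the cut-bot, the drill-bot, the haul-bot, the pack-bot, the paint-bot, the scan-bot | the rooftop: the grip-bot, the weld-bot]
5. Technician goes to the rooftop with the drill-bot and the pack-bot.  [the basement: the cut-bot, the haul-bot, the paint-bot, the scan-bot | the rooftop: the drill-bot, the grip-bot, the pack-bot, the weld-bot]
6. Technician goes back to the basement with the pack-bot.  [the basement: the cut-bot, the haul-bot, the pack-bot, the paint-bot, the scan-bot | the rooftop: the drill-bot, the grip-bot, the weld-bot]
7. Technician goes to the rooftop with the pack-bot and the paint-bot.  [the basement: the cut-bot, the haul-bot, the scan-bot | the rooftop: the drill-bot, the grip-bot, the pack-bot, the paint-bot, the weld-bot]
8. Technician goes back to the basement with the pack-bot.  [the basement: the cut-bot, the haul-bot, the pack-bot, the scan-bot | the rooftop: the drill-bot, the grip-bot, the paint-bot, the weld-bot]
9. Technician goes to the rooftop with the pack-bot and the scan-bot.  [the basement: the cut-bot, the haul-bot | the rooftop: the drill-bot, the grip-bot, the pack-bot, the paint-bot, the scan-bot, the weld-bot]
10. Technician goes back to the basement with the pack-bot.  [the basement: the cut-bot, the haul-bot, the pack-bot | the rooftop: the drill-bot, the grip-bot, the paint-bot, the scan-bot, the weld-bot]
11. Technician goes to the rooftop with the haul-bot and the pack-bot.  [the basement: the cut-bot | the rooftop: the drill-bot, the grip-bot, the haul-bot, the pack-bot, the paint-bot, the scan-bot, the weld-bot]
12. Technician goes back to the basement with the pack-bot.  [the basement: the cut-bot, the pack-bot | the rooftop: the drill-bot, the grip-bot, the haul-bot, the paint-bot, the scan-bot, the weld-bot]
13. Technician goes to the rooftop with the cut-bot and the pack-bot.  [the basement: — | the rooftop: the cut-bot, the drill-bot, the grip-bot, the haul-bot, the pack-bot, the paint-bot, the scan-bot, the weld-bot]

13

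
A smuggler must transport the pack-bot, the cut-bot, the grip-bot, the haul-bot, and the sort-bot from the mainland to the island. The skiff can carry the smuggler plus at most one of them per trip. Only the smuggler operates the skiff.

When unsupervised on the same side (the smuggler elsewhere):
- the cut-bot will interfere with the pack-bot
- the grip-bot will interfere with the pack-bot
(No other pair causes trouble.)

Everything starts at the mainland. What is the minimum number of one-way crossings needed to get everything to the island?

11

Counting alone: the smuggler can take at most 1 across per trip to the island, so moving all 5 needs at least 5 loaded trips out, with a return between consecutive ones — at least 9 crossings.
The safety rule pushes this higher. Following every safe sequence of crossings, the most of the 5 that can be at the island as the skiff arrives there on crossing 9 is 4 — never all 5.
So no plan with fewer than 11 crossings exists, and this one achieves 11:
1. Smuggler goes to the island with the pack-bot.  [the mainland: the cut-bot, the grip-bot, the haul-bot, the sort-bot | the island: the pack-bot]
2. Smuggler goes back to the mainland alone.  [the mainland: the cut-bot, the grip-bot, the haul-bot, the sort-bot | the island: the pack-bot]
3. Smuggler goes to the island with the cut-bot.  [the mainland: the grip-bot, the haul-bot, the sort-bot | the island: the cut-bot, the pack-bot]
4. Smuggler goes back to the mainland with the pack-bot.  [the mainland: the grip-bot, the haul-bot, the pack-bot, the sort-bot | the island: the cut-bot]
5. Smuggler goes to the island with the grip-bot.  [the mainland: the haul-bot, the pack-bot, the sort-bot | the island: the cut-bot, the grip-bot]
6. Smuggler goes back to the mainland alone.  [the mainland: the haul-bot, the pack-bot, the sort-bot | the island: the cut-bot, the grip-bot]
7. Smuggler goes to the island with the haul-bot.  [the mainland: the pack-bot, the sort-bot | the island: the cut-bot, the grip-bot, the haul-bot]
8. Smuggler goes back to the mainland alone.  [the mainland: the pack-bot, the sort-bot | the island: the cut-bot, the grip-bot, the haul-bot]
9. Smuggler goes to the island with the sort-bot.  [the mainland: the pack-bot | the island: the cut-bot, the grip-bot, the haul-bot, the sort-bot]
10. Smuggler goes back to the mainland alone.  [the mainland: the pack-bot | the island: the cut-bot, the grip-bot, the haul-bot, the sort-bot]
11. Smuggler goes to the island with the pack-bot.  [the mainland: — | the island: the cut-bot, the grip-bot, the haul-bot, the pack-bot, the sort-bot]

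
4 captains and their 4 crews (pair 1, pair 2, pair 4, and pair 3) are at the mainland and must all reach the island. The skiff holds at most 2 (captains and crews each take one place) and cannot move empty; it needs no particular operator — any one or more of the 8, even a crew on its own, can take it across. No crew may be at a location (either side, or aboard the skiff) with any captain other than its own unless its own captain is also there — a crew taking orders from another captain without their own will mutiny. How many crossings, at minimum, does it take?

Following every safe sequence of crossings from the start, the most of the 8 that can be at the island as the skiff arrives there on crossings 1, 3, 5 is 2, 3, 4 respectively; the best ever achieved is 4 of 8.
From crossing 7 on, no configuration arises that was not already reachable earlier: only 44 distinct safe configurations (who is on which side, and where the skiff is) can ever be reached, none of them has everyone across, and every continuation just revisits them. So no valid plan exists.

impossible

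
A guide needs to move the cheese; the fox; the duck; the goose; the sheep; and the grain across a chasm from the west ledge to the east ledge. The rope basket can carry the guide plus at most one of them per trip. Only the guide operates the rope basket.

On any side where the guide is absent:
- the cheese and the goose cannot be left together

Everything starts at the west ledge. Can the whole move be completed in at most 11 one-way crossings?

Yes

Yes — this plan uses 11 crossings (≤ 11):
1. Guide goes to the east ledge with the cheese.  [the west ledge: the duck, the fox, the goose, the grain, the sheep | the east ledge: the cheese]
2. Guide goes back to the west ledge alone.  [the west ledge: the duck, the fox, the goose, the grain, the sheep | the east ledge: the cheese]
3. Guide goes to the east ledge with the fox.  [the west ledge: the duck, the goose, the grain, the sheep | the east ledge: the cheese, the fox]
4. Guide goes back to the west ledge alone.  [the west ledge: the duck, the goose, the grain, the sheep | the east ledge: the cheese, the fox]
5. Guide goes to the east ledge with the duck.  [the west ledge: the goose, the grain, the sheep | the east ledge: the cheese, the duck, the fox]
6. Guide goes back to the west ledge alone.  [the west ledge: the goose, the grain, the sheep | the east ledge: the cheese, the duck, the fox]
7. Guide goes to the east ledge with the sheep.  [the west ledge: the goose, the grain | the east ledge: the cheese, the duck, the fox, the sheep]
8. Guide goes back to the west ledge alone.  [the west ledge: the goose, the grain | the east ledge: the cheese, the duck, the fox, the sheep]
9. Guide goes to the east ledge with the grain.  [the west ledge: the goose | the east ledge: the cheese, the duck, the fox, the grain, the sheep]
10. Guide goes back to the west ledge alone.  [the west ledge: the goose | the east ledge: the cheese, the duck, the fox, the grain, the sheep]
11. Guide goes to the east ledge with the goose.  [the west ledge: — | the east ledge: the cheese, the duck, the fox, the goose, the grain, the sheep]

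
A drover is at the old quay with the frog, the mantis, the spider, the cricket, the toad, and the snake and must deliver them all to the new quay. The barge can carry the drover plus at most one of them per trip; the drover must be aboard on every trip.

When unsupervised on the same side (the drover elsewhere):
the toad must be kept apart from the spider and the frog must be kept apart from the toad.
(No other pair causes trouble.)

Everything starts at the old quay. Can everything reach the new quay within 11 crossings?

No

Counting alone: the drover can take at most 1 across per trip to the new quay, so moving all 6 needs at least 6 loaded trips out, with a return between consecutive ones — at least 11 crossings.
The safety rule pushes this higher. Following every safe sequence of crossings, the most of the 6 that can be at the new quay as the barge arrives there on crossing 11 is 5 — never all 6.
So the move cannot be finished within 11 crossings. (The shortest complete plan takes 13:)
1. Drover goes to the new quay with the toad.
2. Drover goes back to the old quay alone.
3. Drover goes to the new quay with the frog.
4. Drover goes back to the old quay with the toad.
5. Drover goes to the new quay with the spider.
6. Drover goes back to the old quay alone.
7. Drover goes to the new quay with the mantis.
8. Drover goes back to the old quay alone.
9. Drover goes to the new quay with the cricket.
10. Drover goes back to the old quay alone.
11. Drover goes to the new quay with the snake.
12. Drover goes back to the old quay alone.
13. Drover goes to the new quay with the toad.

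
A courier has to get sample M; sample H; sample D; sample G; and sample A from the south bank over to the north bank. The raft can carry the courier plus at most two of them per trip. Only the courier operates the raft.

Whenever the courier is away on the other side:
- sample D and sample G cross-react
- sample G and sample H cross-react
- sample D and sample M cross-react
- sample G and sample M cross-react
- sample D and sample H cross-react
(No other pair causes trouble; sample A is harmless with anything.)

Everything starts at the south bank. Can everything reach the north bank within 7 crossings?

Yes — this plan uses 7 crossings (≤ 7):
1. Courier goes to the north bank with sample D and sample G.  [the south bank: sample A, sample H, sample M | the north bank: sample D, sample G]
2. Courier goes back to the south bank with sample D.  [the south bank: sample A, sample D, sample H, sample M | the north bank: sample G]
3. Courier goes to the north bank with sample H and sample M.  [the south bank: sample A, sample D | the north bank: sample G, sample H, sample M]
4. Courier goes back to the south bank with sample G.  [the south bank: sample A, sample D, sample G | the north bank: sample H, sample M]
5. Courier goes to the north bank with sample A and sample D.  [the south bank: sample G | the north bank: sample A, sample D, sample H, sample M]
6. Courier goes back to the south bank with sample D.  [the south bank: sample D, sample G | the north bank: sample A, sample H, sample M]
7. Courier goes to the north bank with sample D and sample G.  [the south bank: — | the north bank: sample A, sample D, sample G, sample H, sample M]

Yes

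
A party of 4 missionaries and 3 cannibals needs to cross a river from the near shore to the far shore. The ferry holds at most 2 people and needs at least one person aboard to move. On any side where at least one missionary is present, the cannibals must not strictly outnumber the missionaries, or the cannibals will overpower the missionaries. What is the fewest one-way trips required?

Counting alone: each trip to the far shore takes at most 2 across and each return brings at least 1 back, so after t trips out (and t−1 returns) at most 2t − (t−1) of the 7 are across; that first reaches 7 at t = 6, so at least 11 crossings are needed.
The plan below uses exactly 11 crossings, so it is optimal:
1. 2 cannibals → the far shore.  (the near shore: 4M 1C; the far shore: 0M 2C)
2. 1 cannibal ← the near shore.  (the near shore: 4M 2C; the far shore: 0M 1C)
3. 2 cannibals → the far shore.  (the near shore: 4M 0C; the far shore: 0M 3C)
4. 1 cannibal ← the near shore.  (the near shore: 4M 1C; the far shore: 0M 2C)
5. 2 missionaries → the far shore.  (the near shore: 2M 1C; the far shore: 2M 2C)
6. 1 cannibal ← the near shore.  (the near shore: 2M 2C; the far shore: 2M 1C)
7. 1 missionary and 1 cannibal → the far shore.  (the near shore: 1M 1C; the far shore: 3M 2C)
8. 1 missionary ← the near shore.  (the near shore: 2M 1C; the far shore: 2M 2C)
9. 1 missionary and 1 cannibal → the far shore.  (the near shore: 1M 0C; the far shore: 3M 3C)
10. 1 cannibal ← the near shore.  (the near shore: 1M 1C; the far shore: 3M 2C)
11. 1 missionary and 1 cannibal → the far shore.  (the near shore: 0M 0C; the far shore: 4M 3C)

11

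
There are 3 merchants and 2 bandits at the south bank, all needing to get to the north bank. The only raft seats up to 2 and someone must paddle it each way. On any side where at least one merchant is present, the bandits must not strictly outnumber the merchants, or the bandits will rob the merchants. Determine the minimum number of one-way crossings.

7

Counting alone: each trip to the north bank takes at most 2 across and each return brings at least 1 back, so after t trips out (and t−1 returns) at most 2t − (t−1) of the 5 are across; that first reaches 5 at t = 4, so at least 7 crossings are needed.
The plan below uses exactly 7 crossings, so it is optimal:
1. 2 bandits → the north bank.  (the south bank: 3M 0B; the north bank: 0M 2B)
2. 1 bandit ← the south bank.  (the south bank: 3M 1B; the north bank: 0M 1B)
3. 2 merchants → the north bank.  (the south bank: 1M 1B; the north bank: 2M 1B)
4. 1 merchant ← the south bank.  (the south bank: 2M 1B; the north bank: 1M 1B)
5. 1 merchant and 1 bandit → the north bank.  (the south bank: 1M 0B; the north bank: 2M 2B)
6. 1 bandit ← the south bank.  (the south bank: 1M 1B; the north bank: 2M 1B)
7. 1 merchant and 1 bandit → the north bank.  (the south bank: 0M 0B; the north bank: 3M 2B)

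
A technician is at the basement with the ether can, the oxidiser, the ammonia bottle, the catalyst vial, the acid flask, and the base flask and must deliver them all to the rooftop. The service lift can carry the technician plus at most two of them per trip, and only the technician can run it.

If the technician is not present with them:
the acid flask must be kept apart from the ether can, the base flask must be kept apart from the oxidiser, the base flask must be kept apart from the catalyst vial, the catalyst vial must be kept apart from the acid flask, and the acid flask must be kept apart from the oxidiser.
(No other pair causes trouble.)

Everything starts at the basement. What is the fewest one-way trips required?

Counting alone: the technician can take at most 2 across per trip to the rooftop, so moving all 6 needs at least 3 loaded trips out, with a return between consecutive ones — at least 5 crossings.
The safety rule pushes this higher. Following every safe sequence of crossings, the most of the 6 that can be at the rooftop as the service lift arrives there on crossing 5 is 5 — never all 6.
So no plan with fewer than 7 crossings exists, and this one achieves 7:
1. Technician goes to the rooftop with the acid flask and the base flask.  [the basement: the ammonia bottle, the catalyst vial, the ether can, the oxidiser | the rooftop: the acid flask, the base flask]
2. Technician goes back to the basement alone.  [the basement: the ammonia bottle, the catalyst vial, the ether can, the oxidiser | the rooftop: the acid flask, the base flask]
3. Technician goes to the rooftop with the ether can and the oxidiser.  [the basement: the ammonia bottle, the catalyst vial | the rooftop: the acid flask, the base flask, the ether can, the oxidiser]
4. Technician goes back to the basement with the acid flask and the base flask.  [the basement: the acid flask, the ammonia bottle, the base flask, the catalyst vial | the rooftop: the ether can, the oxidiser]
5. Technician goes to the rooftop with the ammonia bottle and the catalyst vial.  [the basement: the acid flask, the base flask | the rooftop: the ammonia bottle, the catalyst vial, the ether can, the oxidiser]
6. Technician goes back to the basement alone.  [the basement: the acid flask, the base flask | the rooftop: the ammonia bottle, the catalyst vial, the ether can, the oxidiser]
7. Technician goes to the rooftop with the acid flask and the base flask.  [the basement: — | the rooftop: the acid flask, the ammonia bottle, the base flask, the catalyst vial, the ether can, the oxidiser]

7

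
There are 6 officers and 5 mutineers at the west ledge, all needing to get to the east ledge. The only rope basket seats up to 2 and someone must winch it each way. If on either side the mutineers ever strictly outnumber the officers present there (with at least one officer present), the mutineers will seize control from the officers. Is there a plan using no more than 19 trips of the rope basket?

Yes

Yes — this plan uses 19 crossings (≤ 19):
1. 2 mutineers → the east ledge.  (the west ledge: 6O 3M; the east ledge: 0O 2M)
2. 1 mutineer ← the west ledge.  (the west ledge: 6O 4M; the east ledge: 0O 1M)
3. 2 mutineers → the east ledge.  (the west ledge: 6O 2M; the east ledge: 0O 3M)
4. 1 mutineer ← the west ledge.  (the west ledge: 6O 3M; the east ledge: 0O 2M)
5. 2 officers → the east ledge.  (the west ledge: 4O 3M; the east ledge: 2O 2M)
6. 1 mutineer ← the west ledge.  (the west ledge: 4O 4M; the east ledge: 2O 1M)
7. 1 officer and 1 mutineer → the east ledge.  (the west ledge: 3O 3M; the east ledge: 3O 2M)
8. 1 officer ← the west ledge.  (the west ledge: 4O 3M; the east ledge: 2O 2M)
9. 1 officer and 1 mutineer → the east ledge.  (the west ledge: 3O 2M; the east ledge: 3O 3M)
10. 1 mutineer ← the west ledge.  (the west ledge: 3O 3M; the east ledge: 3O 2M)
11. 1 officer and 1 mutineer → the east ledge.  (the west ledge: 2O 2M; the east ledge: 4O 3M)
12. 1 officer ← the west ledge.  (the west ledge: 3O 2M; the east ledge: 3O 3M)
13. 1 officer and 1 mutineer → the east ledge.  (the west ledge: 2O 1M; the east ledge: 4O 4M)
14. 1 mutineer ← the west ledge.  (the west ledge: 2O 2M; the east ledge: 4O 3M)
15. 1 officer and 1 mutineer → the east ledge.  (the west ledge: 1O 1M; the east ledge: 5O 4M)
16. 1 officer ← the west ledge.  (the west ledge: 2O 1M; the east ledge: 4O 4M)
17. 1 officer and 1 mutineer → the east ledge.  (the west ledge: 1O 0M; the east ledge: 5O 5M)
18. 1 mutineer ← the west ledge.  (the west ledge: 1O 1M; the east ledge: 5O 4M)
19. 1 officer and 1 mutineer → the east ledge.  (the west ledge: 0O 0M; the east ledge: 6O 5M)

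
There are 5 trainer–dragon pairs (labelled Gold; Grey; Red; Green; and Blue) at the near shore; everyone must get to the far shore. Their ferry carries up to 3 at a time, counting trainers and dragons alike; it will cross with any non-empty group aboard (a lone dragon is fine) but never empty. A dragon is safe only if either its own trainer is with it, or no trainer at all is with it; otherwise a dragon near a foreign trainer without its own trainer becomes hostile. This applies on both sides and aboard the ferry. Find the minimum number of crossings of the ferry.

11

Counting alone: each trip to the far shore takes at most 3 across and each return brings at least 1 back, so after t trips out (and t−1 returns) at most 3t − (t−1) of the 10 are across; that first reaches 10 at t = 5, so at least 9 crossings are needed.
The safety rule pushes this higher. Following every safe sequence of crossings, the most of the 10 that can be at the far shore as the ferry arrives there on crossing 9 is 9 — never all 10.
So no plan with fewer than 11 crossings exists, and this one achieves 11:
1. dragon Gold and trainer Gold cross → the far shore.
2. trainer Gold crosses ← the near shore.
3. dragon Green, dragon Grey, and dragon Red cross → the far shore.
4. dragon Gold crosses ← the near shore.
5. trainer Green, trainer Grey, and trainer Red cross → the far shore.
6. dragon Grey and trainer Grey cross ← the near shore.
7. trainer Blue, trainer Gold, and trainer Grey cross → the far shore.
8. dragon Red crosses ← the near shore.
9. dragon Gold and dragon Grey cross → the far shore.
10. dragon Gold crosses ← the near shore.
11. dragon Blue, dragon Gold, and dragon Red cross → the far shore.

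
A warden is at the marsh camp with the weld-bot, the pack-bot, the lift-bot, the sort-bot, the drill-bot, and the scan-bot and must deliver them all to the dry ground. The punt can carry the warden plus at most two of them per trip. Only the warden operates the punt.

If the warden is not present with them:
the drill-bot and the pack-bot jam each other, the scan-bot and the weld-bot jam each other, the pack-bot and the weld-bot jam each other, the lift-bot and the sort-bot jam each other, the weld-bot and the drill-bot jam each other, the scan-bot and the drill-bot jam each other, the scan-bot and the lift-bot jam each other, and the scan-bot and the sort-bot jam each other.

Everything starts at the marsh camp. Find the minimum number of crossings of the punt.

Whatever the first load, the items left behind include a forbidden pair without the warden. No opening move is safe, so no plan exists.

impossible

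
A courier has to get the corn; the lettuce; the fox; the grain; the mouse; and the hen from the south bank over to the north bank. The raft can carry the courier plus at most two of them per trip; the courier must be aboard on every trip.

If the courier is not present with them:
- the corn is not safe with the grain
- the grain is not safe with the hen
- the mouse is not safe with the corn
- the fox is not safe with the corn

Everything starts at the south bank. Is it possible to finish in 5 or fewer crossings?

Counting alone: the courier can take at most 2 across per trip to the north bank, so moving all 6 needs at least 3 loaded trips out, with a return between consecutive ones — at least 5 crossings.
The safety rule pushes this higher. Following every safe sequence of crossings, the most of the 6 that can be at the north bank as the raft arrives there on crossing 5 is 5 — never all 6.
So the move cannot be finished within 5 crossings. (The shortest complete plan takes 7:)
1. Courier goes to the north bank with the corn and the grain.
2. Courier goes back to the south bank with the corn.
3. Courier goes to the north bank with the corn and the lettuce.
4. Courier goes back to the south bank with the corn.
5. Courier goes to the north bank with the fox and the mouse.
6. Courier goes back to the south bank alone.
7. Courier goes to the north bank with the corn and the hen.

No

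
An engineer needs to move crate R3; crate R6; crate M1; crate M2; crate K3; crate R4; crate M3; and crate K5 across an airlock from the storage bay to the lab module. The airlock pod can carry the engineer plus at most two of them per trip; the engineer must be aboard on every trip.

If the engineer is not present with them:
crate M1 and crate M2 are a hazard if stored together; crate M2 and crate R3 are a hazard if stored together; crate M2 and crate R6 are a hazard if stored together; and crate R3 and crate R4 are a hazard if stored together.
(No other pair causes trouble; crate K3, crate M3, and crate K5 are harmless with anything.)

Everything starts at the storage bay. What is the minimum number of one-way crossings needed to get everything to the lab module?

Counting alone: the engineer can take at most 2 across per trip to the lab module, so moving all 8 needs at least 4 loaded trips out, with a return between consecutive ones — at least 7 crossings.
The safety rule pushes this higher. Following every safe sequence of crossings, the most of the 8 that can be at the lab module as the airlock pod arrives there on crossing 7 is 7 — never all 8.
So no plan with fewer than 9 crossings exists, and this one achieves 9:
1. Engineer goes to the lab module with crate M2 and crate R3.  [the storage bay: crate K3, crate K5, crate M1, crate M3, crate R4, crate R6 | the lab module: crate M2, crate R3]
2. Engineer goes back to the storage bay with crate R3.  [the storage bay: crate K3, crate K5, crate M1, crate M3, crate R3, crate R4, crate R6 | the lab module: crate M2]
3. Engineer goes to the lab module with crate R3 and crate R6.  [the storage bay: crate K3, crate K5, crate M1, crate M3, crate R4 | the lab module: crate M2, crate R3, crate R6]
4. Engineer goes back to the storage bay with crate M2.  [the storage bay: crate K3, crate K5, crate M1, crate M2, crate M3, crate R4 | the lab module: crate R3, crate R6]
5. Engineer goes to the lab module with crate K3 and crate M1.  [the storage bay: crate K5, crate M2, crate M3, crate R4 | the lab module: crate K3, crate M1, crate R3, crate R6]
6. Engineer goes back to the storage bay alone.  [the storage bay: crate K5, crate M2, crate M3, crate R4 | the lab module: crate K3, crate M1, crate R3, crate R6]
7. Engineer goes to the lab module with crate K5 and crate M3.  [the storage bay: crate M2, crate R4 | the lab module: crate K3, crate K5, crate M1, crate M3, crate R3, crate R6]
8. Engineer goes back to the storage bay alone.  [the storage bay: crate M2, crate R4 | the lab module: crate K3, crate K5, crate M1, crate M3, crate R3, crate R6]
9. Engineer goes to the lab module with crate M2 and crate R4.  [the storage bay: — | the lab module: crate K3, crate K5, crate M1, crate M2, crate M3, crate R3, crate R4, crate R6]

9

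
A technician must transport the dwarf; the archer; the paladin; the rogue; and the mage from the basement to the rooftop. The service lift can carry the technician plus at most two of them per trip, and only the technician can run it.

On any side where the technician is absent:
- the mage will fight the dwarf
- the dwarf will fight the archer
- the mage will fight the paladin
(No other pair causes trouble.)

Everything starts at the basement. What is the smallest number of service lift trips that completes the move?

Counting alone: the technician can take at most 2 across per trip to the rooftop, so moving all 5 needs at least 3 loaded trips out, with a return between consecutive ones — at least 5 crossings.
The plan below uses exactly 5 crossings, so it is optimal:
1. Technician goes to the rooftop with the dwarf and the paladin.  [the basement: the archer, the mage, the rogue | the rooftop: the dwarf, the paladin]
2. Technician goes back to the basement alone.  [the basement: the archer, the mage, the rogue | the rooftop: the dwarf, the paladin]
3. Technician goes to the rooftop with the rogue.  [the basement: the archer, the mage | the rooftop: the dwarf, the paladin, the rogue]
4. Technician goes back to the basement alone.  [the basement: the archer, the mage | the rooftop: the dwarf, the paladin, the rogue]
5. Technician goes to the rooftop with the archer and the mage.  [the basement: — | the rooftop: the archer, the dwarf, the mage, the paladin, the rogue]

5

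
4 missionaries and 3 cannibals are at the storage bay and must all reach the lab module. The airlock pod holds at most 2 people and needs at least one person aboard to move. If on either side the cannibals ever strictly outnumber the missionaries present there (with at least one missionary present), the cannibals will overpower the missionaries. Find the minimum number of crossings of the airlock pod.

Counting alone: each trip to the lab module takes at most 2 across and each return brings at least 1 back, so after t trips out (and t−1 returns) at most 2t − (t−1) of the 7 are across; that first reaches 7 at t = 6, so at least 11 crossings are needed.
The plan below uses exactly 11 crossings, so it is optimal:
1. 2 cannibals → the lab module.  (the storage bay: 4M 1C; the lab module: 0M 2C)
2. 1 cannibal ← the storage bay.  (the storage bay: 4M 2C; the lab module: 0M 1C)
3. 2 cannibals → the lab module.  (the storage bay: 4M 0C; the lab module: 0M 3C)
4. 1 cannibal ← the storage bay.  (the storage bay: 4M 1C; the lab module: 0M 2C)
5. 2 missionaries → the lab module.  (the storage bay: 2M 1C; the lab module: 2M 2C)
6. 1 cannibal ← the storage bay.  (the storage bay: 2M 2C; the lab module: 2M 1C)
7. 1 missionary and 1 cannibal → the lab module.  (the storage bay: 1M 1C; the lab module: 3M 2C)
8. 1 missionary ← the storage bay.  (the storage bay: 2M 1C; the lab module: 2M 2C)
9. 1 missionary and 1 cannibal → the lab module.  (the storage bay: 1M 0C; the lab module: 3M 3C)
10. 1 cannibal ← the storage bay.  (the storage bay: 1M 1C; the lab module: 3M 2C)
11. 1 missionary and 1 cannibal → the lab module.  (the storage bay: 0M 0C; the lab module: 4M 3C)

11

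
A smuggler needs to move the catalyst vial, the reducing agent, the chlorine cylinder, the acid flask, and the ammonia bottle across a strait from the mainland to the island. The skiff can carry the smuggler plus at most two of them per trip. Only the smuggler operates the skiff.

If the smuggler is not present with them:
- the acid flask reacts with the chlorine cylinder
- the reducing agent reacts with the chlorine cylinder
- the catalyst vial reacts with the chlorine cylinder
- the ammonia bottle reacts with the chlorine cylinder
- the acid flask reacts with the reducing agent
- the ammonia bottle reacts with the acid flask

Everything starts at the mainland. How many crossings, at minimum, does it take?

Counting alone: the smuggler can take at most 2 across per trip to the island, so moving all 5 needs at least 3 loaded trips out, with a return between consecutive ones — at least 5 crossings.
The safety rule pushes this higher. Following every safe sequence of crossings, the most of the 5 that can be at the island as the skiff arrives there on crossing 5 is 4 — never all 5.
So no plan with fewer than 7 crossings exists, and this one achieves 7:
1. Smuggler goes to the island with the acid flask and the chlorine cylinder.  [the mainland: the ammonia bottle, the catalyst vial, the reducing agent | the island: the acid flask, the chlorine cylinder]
2. Smuggler goes back to the mainland with the chlorine cylinder.  [the mainland: the ammonia bottle, the catalyst vial, the chlorine cylinder, the reducing agent | the island: the acid flask]
3. Smuggler goes to the island with the catalyst vial and the chlorine cylinder.  [the mainland: the ammonia bottle, the reducing agent | the island: the acid flask, the catalyst vial, the chlorine cylinder]
4. Smuggler goes back to the mainland with the chlorine cylinder.  [the mainland: the ammonia bottle, the chlorine cylinder, the reducing agent | the island: the acid flask, the catalyst vial]
5. Smuggler goes to the island with the ammonia bottle and the reducing agent.  [the mainland: the chlorine cylinder | the island: the acid flask, the ammonia bottle, the catalyst vial, the reducing agent]
6. Smuggler goes back to the mainland with the acid flask.  [the mainland: the acid flask, the chlorine cylinder | the island: the ammonia bottle, the catalyst vial, the reducing agent]
7. Smuggler goes to the island with the acid flask and the chlorine cylinder.  [the mainland: — | the island: the acid flask, the ammonia bottle, the catalyst vial, the chlorine cylinder, the reducing agent]

7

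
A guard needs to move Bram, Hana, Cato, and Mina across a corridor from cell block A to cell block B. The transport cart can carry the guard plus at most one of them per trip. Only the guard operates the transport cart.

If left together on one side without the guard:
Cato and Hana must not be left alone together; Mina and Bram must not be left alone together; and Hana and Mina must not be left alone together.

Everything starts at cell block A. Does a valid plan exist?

Whatever the first load, the items left behind include a forbidden pair without the guard. No opening move is safe, so no plan exists.

No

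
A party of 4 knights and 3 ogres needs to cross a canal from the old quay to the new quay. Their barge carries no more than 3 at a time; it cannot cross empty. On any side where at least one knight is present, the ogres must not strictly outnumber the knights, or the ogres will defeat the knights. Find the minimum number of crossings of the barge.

5

Counting alone: each trip to the new quay takes at most 3 across and each return brings at least 1 back, so after t trips out (and t−1 returns) at most 3t − (t−1) of the 7 are across; that first reaches 7 at t = 3, so at least 5 crossings are needed.
The plan below uses exactly 5 crossings, so it is optimal:
1. 3 ogres → the new quay.  (the old quay: 4K 0O; the new quay: 0K 3O)
2. 1 ogre ← the old quay.  (the old quay: 4K 1O; the new quay: 0K 2O)
3. 3 knights → the new quay.  (the old quay: 1K 1O; the new quay: 3K 2O)
4. 1 knight ← the old quay.  (the old quay: 2K 1O; the new quay: 2K 2O)
5. 2 knights and 1 ogre → the new quay.  (the old quay: 0K 0O; the new quay: 4K 3O)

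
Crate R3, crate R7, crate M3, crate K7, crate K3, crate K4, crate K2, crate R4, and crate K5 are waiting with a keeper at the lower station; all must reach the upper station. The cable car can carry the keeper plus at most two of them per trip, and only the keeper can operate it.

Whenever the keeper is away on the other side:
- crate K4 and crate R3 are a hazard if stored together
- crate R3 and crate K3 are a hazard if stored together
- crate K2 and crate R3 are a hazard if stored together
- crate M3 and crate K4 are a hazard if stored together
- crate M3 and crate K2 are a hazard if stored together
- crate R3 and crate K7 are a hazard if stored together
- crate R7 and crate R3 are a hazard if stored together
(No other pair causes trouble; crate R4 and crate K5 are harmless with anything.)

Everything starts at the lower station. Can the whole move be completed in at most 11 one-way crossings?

Yes

Yes — this plan uses 11 crossings (≤ 11):
1. Keeper goes to the upper station with crate M3 and crate R3.  [the lower station: crate K2, crate K3, crate K4, crate K5, crate K7, crate R4, crate R7 | the upper station: crate M3, crate R3]
2. Keeper goes back to the lower station alone.  [the lower station: crate K2, crate K3, crate K4, crate K5, crate K7, crate R4, crate R7 | the upper station: crate M3, crate R3]
3. Keeper goes to the upper station with crate K7 and crate R7.  [the lower station: crate K2, crate K3, crate K4, crate K5, crate R4 | the upper station: crate K7, crate M3, crate R3, crate R7]
4. Keeper goes back to the lower station with crate R3.  [the lower station: crate K2, crate K3, crate K4, crate K5, crate R3, crate R4 | the upper station: crate K7, crate M3, crate R7]
5. Keeper goes to the upper station with crate K3 and crate R3.  [the lower station: crate K2, crate K4, crate K5, crate R4 | the upper station: crate K3, crate K7, crate M3, crate R3, crate R7]
6. Keeper goes back to the lower station with crate R3.  [the lower station: crate K2, crate K4, crate K5, crate R3, crate R4 | the upper station: crate K3, crate K7, crate M3, crate R7]
7. Keeper goes to the upper station with crate K2 and crate K4.  [the lower station: crate K5, crate R3, crate R4 | the upper station: crate K2, crate K3, crate K4, crate K7, crate M3, crate R7]
8. Keeper goes back to the lower station with crate M3.  [the lower station: crate K5, crate M3, crate R3, crate R4 | the upper station: crate K2, crate K3, crate K4, crate K7, crate R7]
9. Keeper goes to the upper station with crate K5 and crate R4.  [the lower station: crate M3, crate R3 | the upper station: crate K2, crate K3, crate K4, crate K5, crate K7, crate R4, crate R7]
10. Keeper goes back to the lower station alone.  [the lower station: crate M3, crate R3 | the upper station: crate K2, crate K3, crate K4, crate K5, crate K7, crate R4, crate R7]
11. Keeper goes to the upper station with crate M3 and crate R3.  [the lower station: — | the upper station: crate K2, crate K3, crate K4, crate K5, crate K7, crate M3, crate R3, crate R4, crate R7]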